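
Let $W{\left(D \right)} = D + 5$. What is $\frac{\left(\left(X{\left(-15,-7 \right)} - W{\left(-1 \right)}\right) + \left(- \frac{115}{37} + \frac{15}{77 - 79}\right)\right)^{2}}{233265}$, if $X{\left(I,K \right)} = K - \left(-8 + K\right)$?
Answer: $\frac{79707}{425786380} \approx 0.0001872$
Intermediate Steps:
$X{\left(I,K \right)} = 8$
$W{\left(D \right)} = 5 + D$
$\frac{\left(\left(X{\left(-15,-7 \right)} - W{\left(-1 \right)}\right) + \left(- \frac{115}{37} + \frac{15}{77 - 79}\right)\right)^{2}}{233265} = \frac{\left(\left(8 - \left(5 - 1\right)\right) + \left(- \frac{115}{37} + \frac{15}{77 - 79}\right)\right)^{2}}{233265} = \left(\left(8 - 4\right) + \left(\left(-115\right) \frac{1}{37} + \frac{15}{-2}\right)\right)^{2} \cdot \frac{1}{233265} = \left(\left(8 - 4\right) + \left(- \frac{115}{37} + 15 \left(- \frac{1}{2}\right)\right)\right)^{2} \cdot \frac{1}{233265} = \left(4 - \frac{785}{74}\right)^{2} \cdot \frac{1}{233265} = \left(- \frac{489}{74}\right)^{2} \cdot \frac{1}{233265} = \frac{239121}{5476} \cdot \frac{1}{233265} = \frac{79707}{425786380}$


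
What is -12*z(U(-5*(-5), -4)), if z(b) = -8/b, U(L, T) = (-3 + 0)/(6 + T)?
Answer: -64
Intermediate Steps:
U(L, T) = -3/(6 + T)
-12*z(U(-5*(-5), -4)) = -(-96)/((-3/(6 - 4))) = -(-96)/((-3/2)) = -(-96)/((-3*½)) = -(-96)/(-3/2) = -(-96)*(-2)/3 = -12*16/3 = -64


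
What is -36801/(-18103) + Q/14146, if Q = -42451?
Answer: -247903507/256085038 ≈ -0.96805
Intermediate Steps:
-36801/(-18103) + Q/14146 = -36801/(-18103) - 42451/14146 = -36801*(-1/18103) - 42451*1/14146 = 36801/18103 - 42451/14146 = -247903507/256085038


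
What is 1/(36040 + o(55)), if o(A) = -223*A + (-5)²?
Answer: 1/23800 ≈ 4.2017e-5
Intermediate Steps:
o(A) = 25 - 223*A (o(A) = -223*A + 25 = 25 - 223*A)
1/(36040 + o(55)) = 1/(36040 + (25 - 223*55)) = 1/(36040 + (25 - 12265)) = 1/(36040 - 12240) = 1/23800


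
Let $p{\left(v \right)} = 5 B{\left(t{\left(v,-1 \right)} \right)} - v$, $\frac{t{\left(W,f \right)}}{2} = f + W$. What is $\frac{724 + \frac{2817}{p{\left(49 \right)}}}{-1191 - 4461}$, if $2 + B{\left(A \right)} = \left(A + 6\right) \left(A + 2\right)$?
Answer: $- \frac{36145621}{282153492} \approx -0.12811$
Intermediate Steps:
$t{\left(W,f \right)} = 2 W + 2 f$ ($t{\left(W,f \right)} = 2 \left(f + W\right) = 2 \left(W + f\right) = 2 W + 2 f$)
$B{\left(A \right)} = -2 + \left(2 + A\right) \left(6 + A\right)$ ($B{\left(A \right)} = -2 + \left(A + 6\right) \left(A + 2\right) = -2 + \left(6 + A\right) \left(2 + A\right) = -2 + \left(2 + A\right) \left(6 + A\right)$)
$p{\left(v \right)} = -30 + 5 \left(-2 + 2 v\right)^{2} + 79 v$ ($p{\left(v \right)} = 5 \left(10 + \left(2 v + 2 \left(-1\right)\right)^{2} + 8 \left(2 v + 2 \left(-1\right)\right)\right) - v = 5 \left(10 + \left(2 v - 2\right)^{2} + 8 \left(2 v - 2\right)\right) - v = 5 \left(10 + \left(-2 + 2 v\right)^{2} + 8 \left(-2 + 2 v\right)\right) - v = 5 \left(10 + \left(-2 + 2 v\right)^{2} + \left(-16 + 16 v\right)\right) - v = 5 \left(-6 + \left(-2 + 2 v\right)^{2} + 16 v\right) - v = \left(-30 + 5 \left(-2 + 2 v\right)^{2} + 80 v\right) - v = -30 + 5 \left(-2 + 2 v\right)^{2} + 79 v$)
$\frac{724 + \frac{2817}{p{\left(49 \right)}}}{-1191 - 4461} = \frac{724 + \frac{2817}{-10 + 20 \cdot 49^{2} + 39 \cdot 49}}{-1191 - 4461} = \frac{724 + \frac{2817}{-10 + 20 \cdot 2401 + 1911}}{-5652} = \left(724 + \frac{2817}{-10 + 48020 + 1911}\right) \left(- \frac{1}{5652}\right) = \left(724 + \frac{2817}{49921}\right) \left(- \frac{1}{5652}\right) = \frac{36145621}{49921} \left(- \frac{1}{5652}\right) = - \frac{36145621}{282153492}$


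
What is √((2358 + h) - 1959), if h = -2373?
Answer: I*√1974 ≈ 44.43*I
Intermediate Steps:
√((2358 + h) - 1959) = √((2358 - 2373) - 1959) = √(-15 - 1959) = √(-1974) = I*√1974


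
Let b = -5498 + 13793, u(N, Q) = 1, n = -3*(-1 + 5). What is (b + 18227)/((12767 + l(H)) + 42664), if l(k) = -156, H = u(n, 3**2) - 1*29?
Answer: 26522/55275 ≈ 0.47982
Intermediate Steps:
n = -12 (n = -3*4 = -12)
H = -28 (H = 1 - 1*29 = 1 - 29 = -28)
b = 8295
(b + 18227)/((12767 + l(H)) + 42664) = (8295 + 18227)/((12767 - 156) + 42664) = 26522/(12611 + 42664) = 26522/55275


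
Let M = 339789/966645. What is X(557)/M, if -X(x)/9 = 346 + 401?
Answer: -2166251445/113263 ≈ -19126.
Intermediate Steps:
X(x) = -6723 (X(x) = -9*(346 + 401) = -9*747 = -6723)
M = 113263/322215 (M = 339789*(1/966645) = 113263/322215 ≈ 0.35151)
X(557)/M = -6723/113263/322215 = -6723*322215/113263 = -2166251445/113263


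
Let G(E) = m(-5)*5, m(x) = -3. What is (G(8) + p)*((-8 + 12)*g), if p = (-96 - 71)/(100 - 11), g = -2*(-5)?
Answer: -60080/89 ≈ -675.06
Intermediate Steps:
g = 10
G(E) = -15 (G(E) = -3*5 = -15)
p = -167/89 ≈ -1.8764
(G(8) + p)*((-8 + 12)*g) = (-15 - 167/89)*((-8 + 12)*10) = -6008*10/89 = -1502/89*40 = -60080/89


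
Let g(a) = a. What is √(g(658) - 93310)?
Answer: 2*I*√23163 ≈ 304.39*I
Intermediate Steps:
√(g(658) - 93310) = √(658 - 93310) = √(-92652) = 2*I*√23163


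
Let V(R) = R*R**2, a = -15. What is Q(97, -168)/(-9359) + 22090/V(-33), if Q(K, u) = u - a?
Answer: -201241949/336334383 ≈ -0.59834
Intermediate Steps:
V(R) = R**3
Q(K, u) = 15 + u (Q(K, u) = u - 1*(-15) = u + 15 = 15 + u)
Q(97, -168)/(-9359) + 22090/V(-33) = (15 - 168)/(-9359) + 22090/((-33)**3) = -153*(-1/9359) + 22090/(-35937) = 153/9359 + 22090*(-1/35937) = 153/9359 - 22090/35937 = -201241949/336334383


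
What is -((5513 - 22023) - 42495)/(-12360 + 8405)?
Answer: -11801/791 ≈ -14.919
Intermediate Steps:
-((5513 - 22023) - 42495)/(-12360 + 8405) = -(-16510 - 42495)/(-3955) = -(-59005)*(-1)/3955 = -1*11801/791 = -11801/791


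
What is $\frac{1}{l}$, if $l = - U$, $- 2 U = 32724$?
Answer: $\frac{1}{16362} \approx 6.1117 \cdot 10^{-5}$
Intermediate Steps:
$U = -16362$ ($U = \left(- \frac{1}{2}\right) 32724 = -16362$)
$l = 16362$ ($l = \left(-1\right) \left(-16362\right) = 16362$)
$\frac{1}{l} = \frac{1}{16362}$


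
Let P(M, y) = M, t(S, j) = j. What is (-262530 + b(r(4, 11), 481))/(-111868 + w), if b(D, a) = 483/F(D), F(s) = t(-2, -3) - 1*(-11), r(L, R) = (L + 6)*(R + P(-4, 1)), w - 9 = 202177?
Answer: -699919/240848 ≈ -2.9061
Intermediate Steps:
w = 202186 (w = 9 + 202177 = 202186)
r(L, R) = (-4 + R)*(6 + L) (r(L, R) = (L + 6)*(R - 4) = (6 + L)*(-4 + R) = (-4 + R)*(6 + L))
F(s) = 8 (F(s) = -3 - 1*(-11) = -3 + 11 = 8)
b(D, a) = 483/8
(-262530 + b(r(4, 11), 481))/(-111868 + w) = (-262530 + 483/8)/(-111868 + 202186) = -2099757/8/90318 = -2099757/8*1/90318 = -699919/240848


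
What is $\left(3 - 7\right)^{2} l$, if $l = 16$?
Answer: $256$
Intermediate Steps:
$\left(3 - 7\right)^{2} l = \left(3 - 7\right)^{2} \cdot 16 = \left(-4\right)^{2} \cdot 16 = 16 \cdot 16 = 256$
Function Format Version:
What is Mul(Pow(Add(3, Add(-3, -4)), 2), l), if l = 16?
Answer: 256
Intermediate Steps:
Mul(Pow(Add(3, Add(-3, -4)), 2), l) = Mul(Pow(Add(3, Add(-3, -4)), 2), 16) = Mul(Pow(Add(3, -7), 2), 16) = Mul(Pow(-4, 2), 16) = Mul(16, 16) = 256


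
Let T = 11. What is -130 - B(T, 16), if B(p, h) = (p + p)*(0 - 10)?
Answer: 90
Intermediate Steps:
B(p, h) = -20*p (B(p, h) = (2*p)*(-10) = -20*p)
-130 - B(T, 16) = -130 - (-20)*11 = -130 - 1*(-220) = -130 + 220 = 90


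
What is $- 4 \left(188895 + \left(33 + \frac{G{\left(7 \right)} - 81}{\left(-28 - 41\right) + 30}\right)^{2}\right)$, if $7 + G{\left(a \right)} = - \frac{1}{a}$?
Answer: $- \frac{56683261324}{74529} \approx -7.6055 \cdot 10^{5}$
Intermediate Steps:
$G{\left(a \right)} = -7 - \frac{1}{a}$
$- 4 \left(188895 + \left(33 + \frac{G{\left(7 \right)} - 81}{\left(-28 - 41\right) + 30}\right)^{2}\right) = - 4 \left(188895 + \left(33 + \frac{\left(-7 - \frac{1}{7}\right) - 81}{\left(-28 - 41\right) + 30}\right)^{2}\right) = - 4 \left(188895 + \left(33 + \frac{\left(-7 - \frac{1}{7}\right) - 81}{-69 + 30}\right)^{2}\right) = - 4 \left(188895 + \left(33 + \frac{- \frac{50}{7} - 81}{-39}\right)^{2}\right) = - 4 \left(188895 + \left(33 - - \frac{617}{273}\right)^{2}\right) = - 4 \left(188895 + \left(33 + \frac{617}{273}\right)^{2}\right) = - 4 \left(188895 + \left(\frac{9626}{273}\right)^{2}\right) = - 4 \left(188895 + \frac{92659876}{74529}\right) = \left(-4\right) \frac{14170815331}{74529} = - \frac{56683261324}{74529}$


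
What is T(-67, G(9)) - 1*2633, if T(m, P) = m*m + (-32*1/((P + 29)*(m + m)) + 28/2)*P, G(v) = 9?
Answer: 2523158/1273 ≈ 1982.1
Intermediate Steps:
T(m, P) = m**2 + P*(14 - 16/(m*(29 + P))) (T(m, P) = m**2 + (-32*1/(2*m*(29 + P)) + 28*(1/2))*P = m**2 + (-32*1/(2*m*(29 + P)) + 14)*P = m**2 + (-16/(m*(29 + P)) + 14)*P = m**2 + (14 - 16/(m*(29 + P)))*P = m**2 + P*(14 - 16/(m*(29 + P))))
T(-67, G(9)) - 1*2633 = (-16*9 + 29*(-67)**3 + 9*(-67)**3 + 14*(-67)*9**2 + 406*9*(-67))/((-67)*(29 + 9)) - 1*2633 = -1/67*(-144 + 29*(-300763) + 9*(-300763) + 14*(-67)*81 - 244818)/38 - 2633 = -1/67*1/38*(-144 - 8722127 - 2706867 - 75978 - 244818) - 2633 = -1/67*1/38*(-11749934) - 2633 = 5874967/1273 - 2633 = 2523158/1273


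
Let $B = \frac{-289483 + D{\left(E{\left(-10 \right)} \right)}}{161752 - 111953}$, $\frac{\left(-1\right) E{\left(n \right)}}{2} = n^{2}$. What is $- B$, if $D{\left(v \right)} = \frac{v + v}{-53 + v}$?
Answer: $\frac{73238799}{12599147} \approx 5.813$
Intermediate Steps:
$E{\left(n \right)} = - 2 n^{2}$
$D{\left(v \right)} = \frac{2 v}{-53 + v}$
$B = - \frac{73238799}{12599147}$ ($B = \frac{-289483 + \frac{2 \left(- 2 \left(-10\right)^{2}\right)}{-53 - 2 \left(-10\right)^{2}}}{161752 - 111953} = \frac{-289483 + \frac{2 \left(\left(-2\right) 100\right)}{-53 - 200}}{49799} = \left(-289483 + 2 \left(-200\right) \frac{1}{-53 - 200}\right) \frac{1}{49799} = \left(-289483 + 2 \left(-200\right) \frac{1}{-253}\right) \frac{1}{49799} = \left(-289483 + 2 \left(-200\right) \left(- \frac{1}{253}\right)\right) \frac{1}{49799} = \left(-289483 + \frac{400}{253}\right) \frac{1}{49799} = \left(- \frac{73238799}{253}\right) \frac{1}{49799} = - \frac{73238799}{12599147} \approx -5.813$)
$- B = \left(-1\right) \left(- \frac{73238799}{12599147}\right) = \frac{73238799}{12599147}$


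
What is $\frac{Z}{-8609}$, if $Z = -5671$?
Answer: $\frac{5671}{8609} \approx 0.65873$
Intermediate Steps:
$\frac{Z}{-8609} = - \frac{5671}{-8609} = \left(-5671\right) \left(- \frac{1}{8609}\right) = \frac{5671}{8609}$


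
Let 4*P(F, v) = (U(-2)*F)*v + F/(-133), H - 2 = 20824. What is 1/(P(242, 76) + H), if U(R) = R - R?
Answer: 266/5539595 ≈ 4.8018e-5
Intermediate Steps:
H = 20826 (H = 2 + 20824 = 20826)
U(R) = 0
P(F, v) = -F/532 (P(F, v) = ((0*F)*v + F/(-133))/4 = (0*v + F*(-1/133))/4 = (0 - F/133)/4 = (-F/133)/4 = -F/532)
1/(P(242, 76) + H) = 1/(-1/532*242 + 20826) = 1/(-121/266 + 20826) = 1/(5539595/266) = 266/5539595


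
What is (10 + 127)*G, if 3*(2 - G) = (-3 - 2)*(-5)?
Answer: -2603/3 ≈ -867.67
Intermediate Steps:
G = -19/3 (G = 2 - (-3 - 2)*(-5)/3 = 2 - (-5)*(-5)/3 = 2 - ⅓*25 = 2 - 25/3 = -19/3 ≈ -6.3333)
(10 + 127)*G = (10 + 127)*(-19/3) = 137*(-19/3) = -2603/3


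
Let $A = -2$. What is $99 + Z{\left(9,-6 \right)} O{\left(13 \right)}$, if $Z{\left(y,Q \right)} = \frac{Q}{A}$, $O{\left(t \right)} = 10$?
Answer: $129$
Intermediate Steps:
$Z{\left(y,Q \right)} = - \frac{Q}{2}$ ($Z{\left(y,Q \right)} = \frac{Q}{-2} = Q \left(- \frac{1}{2}\right) = - \frac{Q}{2}$)
$99 + Z{\left(9,-6 \right)} O{\left(13 \right)} = 99 + \left(- \frac{1}{2}\right) \left(-6\right) 10 = 99 + 3 \cdot 10 = 99 + 30 = 129$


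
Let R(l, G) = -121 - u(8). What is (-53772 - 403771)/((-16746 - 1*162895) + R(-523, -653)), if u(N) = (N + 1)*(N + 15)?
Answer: 457543/179969 ≈ 2.5423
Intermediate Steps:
u(N) = (1 + N)*(15 + N)
R(l, G) = -328 (R(l, G) = -121 - (15 + 8² + 16*8) = -121 - (15 + 64 + 128) = -121 - 1*207 = -121 - 207 = -328)
(-53772 - 403771)/((-16746 - 1*162895) + R(-523, -653)) = (-53772 - 403771)/((-16746 - 1*162895) - 328) = -457543/((-16746 - 162895) - 328) = -457543/(-179641 - 328) = -457543/(-179969) = -457543*(-1/179969) = 457543/179969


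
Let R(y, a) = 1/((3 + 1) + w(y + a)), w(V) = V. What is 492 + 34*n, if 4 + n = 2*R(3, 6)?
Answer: 4696/13 ≈ 361.23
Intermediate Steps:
R(y, a) = 1/(4 + a + y) (R(y, a) = 1/((3 + 1) + (y + a)) = 1/(4 + (a + y)) = 1/(4 + a + y))
n = -50/13 (n = -4 + 2/(4 + 6 + 3) = -4 + 2/13 = -50/13 ≈ -3.8462)
492 + 34*n = 492 + 34*(-50/13) = 492 - 1700/13 = 4696/13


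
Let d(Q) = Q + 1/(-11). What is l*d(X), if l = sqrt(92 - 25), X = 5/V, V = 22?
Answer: 3*sqrt(67)/22 ≈ 1.1162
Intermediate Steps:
X = 5/22 ≈ 0.22727
d(Q) = -1/11 + Q (d(Q) = Q - 1/11 = -1/11 + Q)
l = sqrt(67) ≈ 8.1853
l*d(X) = sqrt(67)*(-1/11 + 5/22) = sqrt(67)*(3/22) = 3*sqrt(67)/22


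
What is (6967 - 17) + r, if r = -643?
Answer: 6307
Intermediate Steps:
(6967 - 17) + r = (6967 - 17) - 643 = 6950 - 643 = 6307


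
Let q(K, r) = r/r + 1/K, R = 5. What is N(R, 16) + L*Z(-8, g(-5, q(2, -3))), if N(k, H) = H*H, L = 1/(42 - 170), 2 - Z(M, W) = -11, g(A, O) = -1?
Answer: 32755/128 ≈ 255.90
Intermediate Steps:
q(K, r) = 1 + 1/K
Z(M, W) = 13 (Z(M, W) = 2 - 1*(-11) = 2 + 11 = 13)
L = -1/128 (L = 1/(-128) = -1/128 ≈ -0.0078125)
N(k, H) = H**2
N(R, 16) + L*Z(-8, g(-5, q(2, -3))) = 16**2 - 1/128*13 = 256 - 13/128 = 32755/128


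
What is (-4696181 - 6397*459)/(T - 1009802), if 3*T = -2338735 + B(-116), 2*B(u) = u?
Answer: 22897212/5368199 ≈ 4.2653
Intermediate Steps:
B(u) = u/2
T = -2338793/3 (T = (-2338735 + (½)*(-116))/3 = (-2338735 - 58)/3 = (⅓)*(-2338793) = -2338793/3 ≈ -7.7960e+5)
(-4696181 - 6397*459)/(T - 1009802) = (-4696181 - 6397*459)/(-2338793/3 - 1009802) = (-4696181 - 2936223)/(-5368199/3) = -7632404*(-3/5368199) = 22897212/5368199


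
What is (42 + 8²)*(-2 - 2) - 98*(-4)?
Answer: -32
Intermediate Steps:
(42 + 8²)*(-2 - 2) - 98*(-4) = (42 + 64)*(-4) + 392 = 106*(-4) + 392 = -424 + 392 = -32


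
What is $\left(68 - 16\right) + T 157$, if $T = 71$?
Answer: $11199$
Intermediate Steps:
$\left(68 - 16\right) + T 157 = \left(68 - 16\right) + 71 \cdot 157 = 52 + 11147 = 11199$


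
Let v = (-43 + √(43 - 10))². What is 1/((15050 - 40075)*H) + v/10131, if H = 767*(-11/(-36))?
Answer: 36123404194/194456186925 - 86*√33/10131 ≈ 0.13700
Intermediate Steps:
H = 8437/36 (H = 767*(-11*(-1/36)) = 767*(11/36) = 8437/36 ≈ 234.36)
v = (-43 + √33)² ≈ 1388.0
1/((15050 - 40075)*H) + v/10131 = 1/((15050 - 40075)*(8437/36)) + (43 - √33)²/10131 = (36/8437)/(-25025) + (43 - √33)²*(1/10131) = -1/25025*36/8437 + (43 - √33)²/10131 = -36/211135925 + (43 - √33)²/10131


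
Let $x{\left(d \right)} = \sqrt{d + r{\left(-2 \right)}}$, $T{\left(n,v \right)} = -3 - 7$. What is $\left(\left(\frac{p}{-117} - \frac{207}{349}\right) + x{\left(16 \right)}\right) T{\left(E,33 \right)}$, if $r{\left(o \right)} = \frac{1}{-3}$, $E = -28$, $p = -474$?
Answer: $- \frac{470690}{13611} - \frac{10 \sqrt{141}}{3} \approx -74.163$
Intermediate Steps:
$r{\left(o \right)} = - \frac{1}{3}$
$T{\left(n,v \right)} = -10$
$x{\left(d \right)} = \sqrt{- \frac{1}{3} + d}$ ($x{\left(d \right)} = \sqrt{d - \frac{1}{3}} = \sqrt{- \frac{1}{3} + d}$)
$\left(\left(\frac{p}{-117} - \frac{207}{349}\right) + x{\left(16 \right)}\right) T{\left(E,33 \right)} = \left(\left(- \frac{474}{-117} - \frac{207}{349}\right) + \frac{\sqrt{-3 + 9 \cdot 16}}{3}\right) \left(-10\right) = \left(\left(\left(-474\right) \left(- \frac{1}{117}\right) - \frac{207}{349}\right) + \frac{\sqrt{-3 + 144}}{3}\right) \left(-10\right) = \left(\left(\frac{158}{39} - \frac{207}{349}\right) + \frac{\sqrt{141}}{3}\right) \left(-10\right) = \left(\frac{47069}{13611} + \frac{\sqrt{141}}{3}\right) \left(-10\right) = - \frac{470690}{13611} - \frac{10 \sqrt{141}}{3}$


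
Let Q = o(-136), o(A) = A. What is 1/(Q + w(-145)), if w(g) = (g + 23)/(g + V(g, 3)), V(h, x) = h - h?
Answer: -145/19598 ≈ -0.0073987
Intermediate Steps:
V(h, x) = 0
Q = -136
w(g) = (23 + g)/g (w(g) = (g + 23)/(g + 0) = (23 + g)/g)
1/(Q + w(-145)) = 1/(-136 + (23 - 145)/(-145)) = 1/(-136 - 1/145*(-122)) = 1/(-136 + 122/145) = 1/(-19598/145) = -145/19598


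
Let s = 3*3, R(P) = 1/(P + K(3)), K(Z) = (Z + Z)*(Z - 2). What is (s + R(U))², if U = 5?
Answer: 10000/121 ≈ 82.645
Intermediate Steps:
K(Z) = 2*Z*(-2 + Z) (K(Z) = (2*Z)*(-2 + Z) = 2*Z*(-2 + Z))
R(P) = 1/(6 + P) (R(P) = 1/(P + 2*3*(-2 + 3)) = 1/(P + 2*3*1) = 1/(P + 6) = 1/(6 + P))
s = 9
(s + R(U))² = (9 + 1/(6 + 5))² = (9 + 1/11)² = (100/11)² = 10000/121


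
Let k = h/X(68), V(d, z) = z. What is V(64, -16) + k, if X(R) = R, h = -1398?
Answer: -1243/34 ≈ -36.559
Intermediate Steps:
k = -699/34 (k = -1398/68 = -1398*1/68 = -699/34 ≈ -20.559)
V(64, -16) + k = -16 - 699/34 = -1243/34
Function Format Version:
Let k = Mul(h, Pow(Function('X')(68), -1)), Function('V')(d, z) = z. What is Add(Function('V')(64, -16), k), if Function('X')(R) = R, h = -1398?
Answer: Rational(-1243, 34) ≈ -36.559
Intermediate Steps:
k = Rational(-699, 34) (k = Mul(-1398, Pow(68, -1)) = Mul(-1398, Rational(1, 68)) = Rational(-699, 34) ≈ -20.559)
Add(Function('V')(64, -16), k) = Add(-16, Rational(-699, 34)) = Rational(-1243, 34)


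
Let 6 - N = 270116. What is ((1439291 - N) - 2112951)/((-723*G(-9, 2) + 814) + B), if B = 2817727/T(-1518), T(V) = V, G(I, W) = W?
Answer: 55689900/343373 ≈ 162.18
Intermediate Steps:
N = -270110 (N = 6 - 1*270116 = 6 - 270116 = -270110)
B = -256157/138 (B = 2817727/(-1518) = 2817727*(-1/1518) = -256157/138 ≈ -1856.2)
((1439291 - N) - 2112951)/((-723*G(-9, 2) + 814) + B) = ((1439291 - 1*(-270110)) - 2112951)/((-723*2 + 814) - 256157/138) = ((1439291 + 270110) - 2112951)/((-1446 + 814) - 256157/138) = (1709401 - 2112951)/(-632 - 256157/138) = -403550/(-343373/138) = -403550*(-138/343373) = 55689900/343373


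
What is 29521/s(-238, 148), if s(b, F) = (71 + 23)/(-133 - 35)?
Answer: -2479764/47 ≈ -52761.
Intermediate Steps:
s(b, F) = -47/84 (s(b, F) = 94/(-168) = 94*(-1/168) = -47/84)
29521/s(-238, 148) = 29521/(-47/84) = 29521*(-84/47) = -2479764/47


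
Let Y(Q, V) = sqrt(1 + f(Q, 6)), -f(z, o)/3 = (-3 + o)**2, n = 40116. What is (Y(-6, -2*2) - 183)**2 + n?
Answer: 73579 - 366*I*sqrt(26) ≈ 73579.0 - 1866.2*I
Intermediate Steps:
f(z, o) = -3*(-3 + o)**2
Y(Q, V) = I*sqrt(26) (Y(Q, V) = sqrt(1 - 3*(-3 + 6)**2) = sqrt(1 - 3*3**2) = sqrt(1 - 3*9) = sqrt(1 - 27) = sqrt(-26) = I*sqrt(26))
(Y(-6, -2*2) - 183)**2 + n = (I*sqrt(26) - 183)**2 + 40116 = (-183 + I*sqrt(26))**2 + 40116 = 40116 + (-183 + I*sqrt(26))**2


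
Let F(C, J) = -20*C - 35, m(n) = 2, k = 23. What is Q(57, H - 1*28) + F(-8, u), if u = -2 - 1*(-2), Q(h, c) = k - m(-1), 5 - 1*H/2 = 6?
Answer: 146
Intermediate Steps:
H = -2 (H = 10 - 2*6 = 10 - 12 = -2)
Q(h, c) = 21 (Q(h, c) = 23 - 1*2 = 23 - 2 = 21)
u = 0 (u = -2 + 2 = 0)
F(C, J) = -35 - 20*C
Q(57, H - 1*28) + F(-8, u) = 21 + (-35 - 20*(-8)) = 21 + (-35 + 160) = 21 + 125 = 146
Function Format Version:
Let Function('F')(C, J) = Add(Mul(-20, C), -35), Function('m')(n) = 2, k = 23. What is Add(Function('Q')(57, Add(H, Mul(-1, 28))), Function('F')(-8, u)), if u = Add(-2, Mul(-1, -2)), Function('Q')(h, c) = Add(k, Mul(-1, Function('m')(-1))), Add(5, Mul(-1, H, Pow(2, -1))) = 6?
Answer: 146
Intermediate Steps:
H = -2 (H = Add(10, Mul(-2, 6)) = Add(10, -12) = -2)
Function('Q')(h, c) = 21 (Function('Q')(h, c) = Add(23, Mul(-1, 2)) = Add(23, -2) = 21)
u = 0 (u = Add(-2, 2) = 0)
Function('F')(C, J) = Add(-35, Mul(-20, C))
Add(Function('Q')(57, Add(H, Mul(-1, 28))), Function('F')(-8, u)) = Add(21, Add(-35, Mul(-20, -8))) = Add(21, Add(-35, 160)) = Add(21, 125) = 146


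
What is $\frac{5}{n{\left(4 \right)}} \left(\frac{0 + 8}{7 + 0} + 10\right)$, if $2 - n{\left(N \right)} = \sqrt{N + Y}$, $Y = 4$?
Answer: $- \frac{195}{7} - \frac{195 \sqrt{2}}{7} \approx -67.253$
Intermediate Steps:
$n{\left(N \right)} = 2 - \sqrt{4 + N}$ ($n{\left(N \right)} = 2 - \sqrt{N + 4} = 2 - \sqrt{4 + N}$)
$\frac{5}{n{\left(4 \right)}} \left(\frac{0 + 8}{7 + 0} + 10\right) = \frac{5}{2 - \sqrt{4 + 4}} \left(\frac{0 + 8}{7 + 0} + 10\right) = \frac{5}{2 - \sqrt{8}} \left(\frac{8}{7} + 10\right) = \frac{5}{2 - 2 \sqrt{2}} \left(8 \cdot \frac{1}{7} + 10\right) = \frac{5}{2 - 2 \sqrt{2}} \left(\frac{8}{7} + 10\right) = \frac{5}{2 - 2 \sqrt{2}} \cdot \frac{78}{7} = \frac{390}{7 \left(2 - 2 \sqrt{2}\right)}$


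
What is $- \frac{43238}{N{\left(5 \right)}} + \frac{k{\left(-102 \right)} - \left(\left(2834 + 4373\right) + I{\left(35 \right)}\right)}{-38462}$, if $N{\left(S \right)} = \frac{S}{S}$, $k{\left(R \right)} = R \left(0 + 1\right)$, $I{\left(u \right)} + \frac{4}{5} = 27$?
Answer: $- \frac{4157531552}{96155} \approx -43238.0$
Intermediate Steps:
$I{\left(u \right)} = \frac{131}{5}$ ($I{\left(u \right)} = - \frac{4}{5} + 27 = \frac{131}{5}$)
$k{\left(R \right)} = R$ ($k{\left(R \right)} = R 1 = R$)
$N{\left(S \right)} = 1$
$- \frac{43238}{N{\left(5 \right)}} + \frac{k{\left(-102 \right)} - \left(\left(2834 + 4373\right) + I{\left(35 \right)}\right)}{-38462} = - \frac{43238}{1} + \frac{-102 - \left(\left(2834 + 4373\right) + \frac{131}{5}\right)}{-38462} = \left(-43238\right) 1 + \left(-102 - \left(7207 + \frac{131}{5}\right)\right) \left(- \frac{1}{38462}\right) = -43238 + \left(-102 - \frac{36166}{5}\right) \left(- \frac{1}{38462}\right) = -43238 - - \frac{18338}{96155} = -43238 + \frac{18338}{96155} = - \frac{4157531552}{96155}$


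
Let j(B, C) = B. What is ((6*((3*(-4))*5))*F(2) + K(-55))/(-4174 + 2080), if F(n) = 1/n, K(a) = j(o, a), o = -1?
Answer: 181/2094 ≈ 0.086437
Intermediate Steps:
K(a) = -1
((6*((3*(-4))*5))*F(2) + K(-55))/(-4174 + 2080) = ((6*((3*(-4))*5))/2 - 1)/(-4174 + 2080) = ((6*(-12*5))*(1/2) - 1)/(-2094) = ((6*(-60))*(1/2) - 1)*(-1/2094) = (-360*1/2 - 1)*(-1/2094) = (-180 - 1)*(-1/2094) = -181*(-1/2094) = 181/2094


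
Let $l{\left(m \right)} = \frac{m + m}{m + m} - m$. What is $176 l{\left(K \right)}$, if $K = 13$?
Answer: $-2112$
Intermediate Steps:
$l{\left(m \right)} = 1 - m$ ($l{\left(m \right)} = \frac{2 m}{2 m} - m = 2 m \frac{1}{2 m} - m = 1 - m$)
$176 l{\left(K \right)} = 176 \left(1 - 13\right) = 176 \left(-12\right) = -2112$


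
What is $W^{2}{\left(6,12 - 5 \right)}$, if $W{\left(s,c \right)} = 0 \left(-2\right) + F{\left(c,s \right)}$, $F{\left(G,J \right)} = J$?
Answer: $36$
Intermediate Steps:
$W{\left(s,c \right)} = s$ ($W{\left(s,c \right)} = 0 \left(-2\right) + s = 0 + s = s$)
$W^{2}{\left(6,12 - 5 \right)} = 6^{2} = 36$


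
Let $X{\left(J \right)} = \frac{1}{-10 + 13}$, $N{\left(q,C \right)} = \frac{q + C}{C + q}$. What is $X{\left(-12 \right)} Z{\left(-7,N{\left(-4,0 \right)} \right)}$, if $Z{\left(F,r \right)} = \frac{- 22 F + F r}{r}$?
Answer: $49$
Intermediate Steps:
$N{\left(q,C \right)} = 1$ ($N{\left(q,C \right)} = \frac{C + q}{C + q} = 1$)
$X{\left(J \right)} = \frac{1}{3}$
$Z{\left(F,r \right)} = \frac{- 22 F + F r}{r}$
$X{\left(-12 \right)} Z{\left(-7,N{\left(-4,0 \right)} \right)} = \frac{\left(-7\right) 1^{-1} \left(-22 + 1\right)}{3} = \frac{\left(-7\right) 1 \left(-21\right)}{3} = \frac{1}{3} \cdot 147 = 49$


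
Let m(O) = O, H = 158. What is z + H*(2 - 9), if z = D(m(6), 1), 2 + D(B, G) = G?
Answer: -1107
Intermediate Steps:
D(B, G) = -2 + G
z = -1 (z = -2 + 1 = -1)
z + H*(2 - 9) = -1 + 158*(2 - 9) = -1 + 158*(-7) = -1 - 1106 = -1107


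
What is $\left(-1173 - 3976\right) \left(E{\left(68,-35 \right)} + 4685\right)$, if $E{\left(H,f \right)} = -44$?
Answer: $-23896509$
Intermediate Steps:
$\left(-1173 - 3976\right) \left(E{\left(68,-35 \right)} + 4685\right) = \left(-1173 - 3976\right) \left(-44 + 4685\right) = \left(-5149\right) 4641 = -23896509$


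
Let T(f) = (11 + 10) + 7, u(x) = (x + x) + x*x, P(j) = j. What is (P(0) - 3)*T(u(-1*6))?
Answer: -84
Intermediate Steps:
u(x) = x² + 2*x (u(x) = 2*x + x² = x² + 2*x)
T(f) = 28 (T(f) = 21 + 7 = 28)
(P(0) - 3)*T(u(-1*6)) = (0 - 3)*28 = -3*28 = -84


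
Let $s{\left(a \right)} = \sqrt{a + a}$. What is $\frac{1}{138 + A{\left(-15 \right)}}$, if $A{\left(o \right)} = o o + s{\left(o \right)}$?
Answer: $\frac{121}{43933} - \frac{i \sqrt{30}}{131799} \approx 0.0027542 - 4.1557 \cdot 10^{-5} i$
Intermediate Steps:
$s{\left(a \right)} = \sqrt{2} \sqrt{a}$ ($s{\left(a \right)} = \sqrt{2 a} = \sqrt{2} \sqrt{a}$)
$A{\left(o \right)} = o^{2} + \sqrt{2} \sqrt{o}$ ($A{\left(o \right)} = o o + \sqrt{2} \sqrt{o} = o^{2} + \sqrt{2} \sqrt{o}$)
$\frac{1}{138 + A{\left(-15 \right)}} = \frac{1}{138 + \left(\left(-15\right)^{2} + \sqrt{2} \sqrt{-15}\right)} = \frac{1}{138 + \left(225 + \sqrt{2} i \sqrt{15}\right)} = \frac{1}{138 + \left(225 + i \sqrt{30}\right)} = \frac{1}{363 + i \sqrt{30}}$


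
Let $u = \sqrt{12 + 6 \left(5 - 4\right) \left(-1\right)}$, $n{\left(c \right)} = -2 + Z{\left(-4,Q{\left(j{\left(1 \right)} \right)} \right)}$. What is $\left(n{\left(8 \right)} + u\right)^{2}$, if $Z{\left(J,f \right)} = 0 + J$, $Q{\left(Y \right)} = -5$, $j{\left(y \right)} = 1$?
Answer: $\left(6 - \sqrt{6}\right)^{2} \approx 12.606$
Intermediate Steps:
$Z{\left(J,f \right)} = J$
$n{\left(c \right)} = -6$ ($n{\left(c \right)} = -2 - 4 = -6$)
$u = \sqrt{6}$ ($u = \sqrt{12 + 6 \cdot 1 \left(-1\right)} = \sqrt{12 + 6 \left(-1\right)} = \sqrt{12 - 6} = \sqrt{6} \approx 2.4495$)
$\left(n{\left(8 \right)} + u\right)^{2} = \left(-6 + \sqrt{6}\right)^{2}$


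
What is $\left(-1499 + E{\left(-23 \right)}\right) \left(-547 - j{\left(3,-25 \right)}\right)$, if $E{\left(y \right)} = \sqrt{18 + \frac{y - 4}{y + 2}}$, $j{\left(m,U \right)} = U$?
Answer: $782478 - \frac{1566 \sqrt{105}}{7} \approx 7.8019 \cdot 10^{5}$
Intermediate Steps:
$E{\left(y \right)} = \sqrt{18 + \frac{-4 + y}{2 + y}}$
$\left(-1499 + E{\left(-23 \right)}\right) \left(-547 - j{\left(3,-25 \right)}\right) = \left(-1499 + \sqrt{\frac{32 + 19 \left(-23\right)}{2 - 23}}\right) \left(-547 - -25\right) = \left(-1499 + \sqrt{\frac{32 - 437}{-21}}\right) \left(-547 + 25\right) = \left(-1499 + \sqrt{\left(- \frac{1}{21}\right) \left(-405\right)}\right) \left(-522\right) = \left(-1499 + \sqrt{\frac{135}{7}}\right) \left(-522\right) = \left(-1499 + \frac{3 \sqrt{105}}{7}\right) \left(-522\right) = 782478 - \frac{1566 \sqrt{105}}{7}$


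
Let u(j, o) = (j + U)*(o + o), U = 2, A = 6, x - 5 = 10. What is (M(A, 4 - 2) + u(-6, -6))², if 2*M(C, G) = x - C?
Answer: 11025/4 ≈ 2756.3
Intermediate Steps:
x = 15 (x = 5 + 10 = 15)
u(j, o) = 2*o*(2 + j) (u(j, o) = (j + 2)*(o + o) = (2 + j)*(2*o) = 2*o*(2 + j))
M(C, G) = 15/2 - C/2 (M(C, G) = (15 - C)/2 = 15/2 - C/2)
(M(A, 4 - 2) + u(-6, -6))² = ((15/2 - ½*6) + 2*(-6)*(2 - 6))² = ((15/2 - 3) + 2*(-6)*(-4))² = (9/2 + 48)² = (105/2)² = 11025/4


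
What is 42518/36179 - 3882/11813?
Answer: 361818256/427382527 ≈ 0.84659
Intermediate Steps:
42518/36179 - 3882/11813 = 361818256/427382527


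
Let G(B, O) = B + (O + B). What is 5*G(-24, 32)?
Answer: -80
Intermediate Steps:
G(B, O) = O + 2*B (G(B, O) = B + (B + O) = O + 2*B)
5*G(-24, 32) = 5*(32 + 2*(-24)) = 5*(32 - 48) = 5*(-16) = -80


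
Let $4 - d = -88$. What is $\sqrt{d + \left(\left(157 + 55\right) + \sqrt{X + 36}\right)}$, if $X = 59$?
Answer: $\sqrt{304 + \sqrt{95}} \approx 17.713$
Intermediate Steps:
$d = 92$ ($d = 4 - -88 = 4 + 88 = 92$)
$\sqrt{d + \left(\left(157 + 55\right) + \sqrt{X + 36}\right)} = \sqrt{92 + \left(\left(157 + 55\right) + \sqrt{59 + 36}\right)} = \sqrt{92 + \left(212 + \sqrt{95}\right)} = \sqrt{304 + \sqrt{95}}$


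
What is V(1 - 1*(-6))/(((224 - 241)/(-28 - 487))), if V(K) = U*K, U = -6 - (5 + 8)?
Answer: -68495/17 ≈ -4029.1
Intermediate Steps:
U = -19 (U = -6 - 1*13 = -6 - 13 = -19)
V(K) = -19*K
V(1 - 1*(-6))/(((224 - 241)/(-28 - 487))) = (-19*(1 - 1*(-6)))/(((224 - 241)/(-28 - 487))) = (-19*(1 + 6))/((-17/(-515))) = (-19*7)/((-17*(-1/515))) = -133/17/515 = -133*515/17 = -68495/17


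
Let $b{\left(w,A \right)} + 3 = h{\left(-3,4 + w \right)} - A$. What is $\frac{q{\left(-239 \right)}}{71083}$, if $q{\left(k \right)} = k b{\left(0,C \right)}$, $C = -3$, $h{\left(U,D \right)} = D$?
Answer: $- \frac{956}{71083} \approx -0.013449$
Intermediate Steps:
$b{\left(w,A \right)} = 1 + w - A$ ($b{\left(w,A \right)} = -3 - \left(-4 + A - w\right) = -3 + \left(4 + w - A\right) = 1 + w - A$)
$q{\left(k \right)} = 4 k$ ($q{\left(k \right)} = k \left(1 + 0 - -3\right) = k \left(1 + 0 + 3\right) = k 4 = 4 k$)
$\frac{q{\left(-239 \right)}}{71083} = \frac{4 \left(-239\right)}{71083} = \left(-956\right) \frac{1}{71083} = - \frac{956}{71083}$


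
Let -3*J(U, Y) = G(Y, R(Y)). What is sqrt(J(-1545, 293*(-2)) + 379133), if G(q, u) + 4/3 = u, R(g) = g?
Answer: sqrt(3413959)/3 ≈ 615.90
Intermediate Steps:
G(q, u) = -4/3 + u
J(U, Y) = 4/9 - Y/3 (J(U, Y) = -(-4/3 + Y)/3 = 4/9 - Y/3)
sqrt(J(-1545, 293*(-2)) + 379133) = sqrt((4/9 - 293*(-2)/3) + 379133) = sqrt((4/9 - 1/3*(-586)) + 379133) = sqrt((4/9 + 586/3) + 379133) = sqrt(1762/9 + 379133) = sqrt(3413959/9) = sqrt(3413959)/3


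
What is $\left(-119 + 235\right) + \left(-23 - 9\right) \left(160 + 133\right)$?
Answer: $-9260$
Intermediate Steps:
$\left(-119 + 235\right) + \left(-23 - 9\right) \left(160 + 133\right) = 116 - 9376 = -9260$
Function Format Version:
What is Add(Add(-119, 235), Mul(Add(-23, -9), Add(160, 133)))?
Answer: -9260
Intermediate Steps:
Add(Add(-119, 235), Mul(Add(-23, -9), Add(160, 133))) = Add(116, Mul(-32, 293)) = Add(116, -9376) = -9260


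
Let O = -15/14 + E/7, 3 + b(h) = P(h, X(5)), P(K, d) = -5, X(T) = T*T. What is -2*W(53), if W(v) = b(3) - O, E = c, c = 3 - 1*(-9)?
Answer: 121/7 ≈ 17.286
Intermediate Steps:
c = 12 (c = 3 + 9 = 12)
X(T) = T**2
E = 12
b(h) = -8 (b(h) = -3 - 5 = -8)
O = 9/14 (O = -15/14 + 12/7 = 9/14 ≈ 0.64286)
W(v) = -121/14 (W(v) = -8 - 1*9/14 = -8 - 9/14 = -121/14)
-2*W(53) = -2*(-121/14) = 121/7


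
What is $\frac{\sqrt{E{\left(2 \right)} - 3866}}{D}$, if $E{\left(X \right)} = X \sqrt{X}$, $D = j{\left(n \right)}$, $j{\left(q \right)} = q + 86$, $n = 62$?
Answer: $\frac{\sqrt{-3866 + 2 \sqrt{2}}}{148} \approx 0.41996 i$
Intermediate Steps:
$j{\left(q \right)} = 86 + q$
$D = 148$ ($D = 86 + 62 = 148$)
$E{\left(X \right)} = X^{\frac{3}{2}}$
$\frac{\sqrt{E{\left(2 \right)} - 3866}}{D} = \frac{\sqrt{2^{\frac{3}{2}} - 3866}}{148} = \sqrt{2 \sqrt{2} - 3866} \cdot \frac{1}{148} = \sqrt{-3866 + 2 \sqrt{2}} \cdot \frac{1}{148} = \frac{\sqrt{-3866 + 2 \sqrt{2}}}{148}$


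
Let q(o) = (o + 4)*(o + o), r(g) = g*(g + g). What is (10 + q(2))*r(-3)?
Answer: 612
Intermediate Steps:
r(g) = 2*g² (r(g) = g*(2*g) = 2*g²)
q(o) = 2*o*(4 + o) (q(o) = (4 + o)*(2*o) = 2*o*(4 + o))
(10 + q(2))*r(-3) = (10 + 2*2*(4 + 2))*(2*(-3)²) = (10 + 2*2*6)*(2*9) = (10 + 24)*18 = 34*18 = 612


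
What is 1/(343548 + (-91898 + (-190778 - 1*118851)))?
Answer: -1/57979 ≈ -1.7248e-5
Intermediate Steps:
1/(343548 + (-91898 + (-190778 - 1*118851))) = 1/(343548 + (-91898 + (-190778 - 118851))) = 1/(343548 + (-91898 - 309629)) = 1/(343548 - 401527) = 1/(-57979) = -1/57979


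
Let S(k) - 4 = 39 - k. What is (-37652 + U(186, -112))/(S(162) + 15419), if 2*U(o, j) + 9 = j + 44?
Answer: -25127/10200 ≈ -2.4634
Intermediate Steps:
U(o, j) = 35/2 + j/2 (U(o, j) = -9/2 + (j + 44)/2 = -9/2 + (44 + j)/2 = -9/2 + (22 + j/2) = 35/2 + j/2)
S(k) = 43 - k (S(k) = 4 + (39 - k) = 43 - k)
(-37652 + U(186, -112))/(S(162) + 15419) = (-37652 + (35/2 + (½)*(-112)))/((43 - 1*162) + 15419) = (-37652 + (35/2 - 56))/((43 - 162) + 15419) = (-37652 - 77/2)/(-119 + 15419) = -75381/2/15300 = -75381/2*1/15300 = -25127/10200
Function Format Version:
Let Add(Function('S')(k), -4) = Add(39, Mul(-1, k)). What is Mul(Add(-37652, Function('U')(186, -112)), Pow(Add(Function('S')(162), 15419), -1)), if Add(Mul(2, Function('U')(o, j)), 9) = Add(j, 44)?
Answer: Rational(-25127, 10200) ≈ -2.4634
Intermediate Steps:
Function('U')(o, j) = Add(Rational(35, 2), Mul(Rational(1, 2), j)) (Function('U')(o, j) = Add(Rational(-9, 2), Mul(Rational(1, 2), Add(j, 44))) = Add(Rational(-9, 2), Mul(Rational(1, 2), Add(44, j))) = Add(Rational(-9, 2), Add(22, Mul(Rational(1, 2), j))) = Add(Rational(35, 2), Mul(Rational(1, 2), j)))
Function('S')(k) = Add(43, Mul(-1, k)) (Function('S')(k) = Add(4, Add(39, Mul(-1, k))) = Add(43, Mul(-1, k)))
Mul(Add(-37652, Function('U')(186, -112)), Pow(Add(Function('S')(162), 15419), -1)) = Mul(Add(-37652, Add(Rational(35, 2), Mul(Rational(1, 2), -112))), Pow(Add(Add(43, Mul(-1, 162)), 15419), -1)) = Mul(Add(-37652, Add(Rational(35, 2), -56)), Pow(Add(Add(43, -162), 15419), -1)) = Mul(Add(-37652, Rational(-77, 2)), Pow(Add(-119, 15419), -1)) = Mul(Rational(-75381, 2), Pow(15300, -1)) = Mul(Rational(-75381, 2), Rational(1, 15300)) = Rational(-25127, 10200)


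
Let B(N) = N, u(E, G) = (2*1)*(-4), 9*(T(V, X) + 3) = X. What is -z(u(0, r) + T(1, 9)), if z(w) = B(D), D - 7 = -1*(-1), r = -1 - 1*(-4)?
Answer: -8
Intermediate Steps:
T(V, X) = -3 + X/9
r = 3 (r = -1 + 4 = 3)
D = 8 (D = 7 - 1*(-1) = 7 + 1 = 8)
u(E, G) = -8 (u(E, G) = 2*(-4) = -8)
z(w) = 8
-z(u(0, r) + T(1, 9)) = -1*8 = -8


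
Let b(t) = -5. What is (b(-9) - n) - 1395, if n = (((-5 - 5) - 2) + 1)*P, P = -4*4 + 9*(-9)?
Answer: -2467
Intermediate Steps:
P = -97 (P = -16 - 81 = -97)
n = 1067 (n = (((-5 - 5) - 2) + 1)*(-97) = ((-10 - 2) + 1)*(-97) = (-12 + 1)*(-97) = -11*(-97) = 1067)
(b(-9) - n) - 1395 = (-5 - 1*1067) - 1395 = (-5 - 1067) - 1395 = -1072 - 1395 = -2467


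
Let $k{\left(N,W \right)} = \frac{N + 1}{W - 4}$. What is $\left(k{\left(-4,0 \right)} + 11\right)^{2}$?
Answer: $\frac{2209}{16} \approx 138.06$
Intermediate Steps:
$k{\left(N,W \right)} = \frac{1 + N}{-4 + W}$
$\left(k{\left(-4,0 \right)} + 11\right)^{2} = \left(\frac{1 - 4}{-4 + 0} + 11\right)^{2} = \left(\frac{1}{-4} \left(-3\right) + 11\right)^{2} = \left(\left(- \frac{1}{4}\right) \left(-3\right) + 11\right)^{2} = \left(\frac{3}{4} + 11\right)^{2} = \left(\frac{47}{4}\right)^{2} = \frac{2209}{16}$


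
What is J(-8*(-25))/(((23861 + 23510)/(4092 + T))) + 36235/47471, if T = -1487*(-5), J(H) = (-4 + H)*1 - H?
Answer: -472304683/2248748741 ≈ -0.21003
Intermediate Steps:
J(H) = -4 (J(H) = (-4 + H) - H = -4)
T = 7435
J(-8*(-25))/(((23861 + 23510)/(4092 + T))) + 36235/47471 = -4*(4092 + 7435)/(23861 + 23510) + 36235/47471 = -4/(47371/11527) + 36235*(1/47471) = -4/(47371*(1/11527)) + 36235/47471 = -4/47371/11527 + 36235/47471 = -4*11527/47371 + 36235/47471 = -46108/47371 + 36235/47471 = -472304683/2248748741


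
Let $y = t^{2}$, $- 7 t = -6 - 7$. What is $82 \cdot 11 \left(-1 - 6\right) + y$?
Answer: $- \frac{309217}{49} \approx -6310.5$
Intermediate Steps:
$t = \frac{13}{7}$ ($t = - \frac{-6 - 7}{7} = \left(- \frac{1}{7}\right) \left(-13\right) = \frac{13}{7} \approx 1.8571$)
$y = \frac{169}{49}$ ($y = \left(\frac{13}{7}\right)^{2} = \frac{169}{49} \approx 3.449$)
$82 \cdot 11 \left(-1 - 6\right) + y = 82 \cdot 11 \left(-1 - 6\right) + \frac{169}{49} = 82 \cdot 11 \left(-7\right) + \frac{169}{49} = 82 \left(-77\right) + \frac{169}{49} = -6314 + \frac{169}{49} = - \frac{309217}{49}$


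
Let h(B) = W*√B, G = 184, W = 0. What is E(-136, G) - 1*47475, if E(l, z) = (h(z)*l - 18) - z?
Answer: -47677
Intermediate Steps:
h(B) = 0 (h(B) = 0*√B = 0)
E(l, z) = -18 - z (E(l, z) = (0*l - 18) - z = (0 - 18) - z = -18 - z)
E(-136, G) - 1*47475 = (-18 - 1*184) - 1*47475 = (-18 - 184) - 47475 = -202 - 47475 = -47677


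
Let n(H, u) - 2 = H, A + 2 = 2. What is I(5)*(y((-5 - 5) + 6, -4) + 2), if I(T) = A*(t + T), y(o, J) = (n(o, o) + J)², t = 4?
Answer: 0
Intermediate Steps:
A = 0 (A = -2 + 2 = 0)
n(H, u) = 2 + H
y(o, J) = (2 + J + o)² (y(o, J) = ((2 + o) + J)² = (2 + J + o)²)
I(T) = 0 (I(T) = 0*(4 + T) = 0)
I(5)*(y((-5 - 5) + 6, -4) + 2) = 0*((2 - 4 + ((-5 - 5) + 6))² + 2) = 0*((2 - 4 + (-10 + 6))² + 2) = 0*((2 - 4 - 4)² + 2) = 0*((-6)² + 2) = 0*(36 + 2) = 0*38 = 0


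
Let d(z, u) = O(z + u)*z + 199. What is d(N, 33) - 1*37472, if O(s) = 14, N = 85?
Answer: -36083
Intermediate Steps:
d(z, u) = 199 + 14*z (d(z, u) = 14*z + 199 = 199 + 14*z)
d(N, 33) - 1*37472 = (199 + 14*85) - 1*37472 = (199 + 1190) - 37472 = 1389 - 37472 = -36083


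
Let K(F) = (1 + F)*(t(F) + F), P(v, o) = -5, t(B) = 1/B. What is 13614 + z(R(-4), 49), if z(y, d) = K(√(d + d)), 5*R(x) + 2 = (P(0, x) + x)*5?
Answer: 13713 + 99*√2/14 ≈ 13723.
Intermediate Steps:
t(B) = 1/B
K(F) = (1 + F)*(F + 1/F) (K(F) = (1 + F)*(1/F + F) = (1 + F)*(F + 1/F))
R(x) = -27/5 + x (R(x) = -⅖ + ((-5 + x)*5)/5 = -⅖ + (-25 + 5*x)/5 = -⅖ + (-5 + x) = -27/5 + x)
z(y, d) = 1 + 2*d + √2*√d + √2/(2*√d) (z(y, d) = 1 + √(d + d) + 1/(√(d + d)) + (√(d + d))² = 1 + √(2*d) + 1/(√(2*d)) + (√(2*d))² = 1 + √2*√d + 1/(√2*√d) + (√2*√d)² = 1 + √2*√d + √2/(2*√d) + 2*d = 1 + 2*d + √2*√d + √2/(2*√d))
13614 + z(R(-4), 49) = 13614 + (1 + 2*49 + √2*√49 + √2/(2*√49)) = 13614 + (1 + 98 + √2*7 + (½)*√2*(⅐)) = 13614 + (1 + 98 + 7*√2 + √2/14) = 13614 + (99 + 99*√2/14) = 13713 + 99*√2/14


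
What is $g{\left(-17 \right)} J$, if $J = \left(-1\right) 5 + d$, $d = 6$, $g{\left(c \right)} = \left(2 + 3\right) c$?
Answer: $-85$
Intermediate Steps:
$g{\left(c \right)} = 5 c$
$J = 1$ ($J = \left(-1\right) 5 + 6 = -5 + 6 = 1$)
$g{\left(-17 \right)} J = 5 \left(-17\right) 1 = \left(-85\right) 1 = -85$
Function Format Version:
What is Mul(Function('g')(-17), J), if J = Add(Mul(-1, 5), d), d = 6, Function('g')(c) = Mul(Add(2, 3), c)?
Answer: -85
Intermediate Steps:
Function('g')(c) = Mul(5, c)
J = 1 (J = Add(Mul(-1, 5), 6) = Add(-5, 6) = 1)
Mul(Function('g')(-17), J) = Mul(Mul(5, -17), 1) = Mul(-85, 1) = -85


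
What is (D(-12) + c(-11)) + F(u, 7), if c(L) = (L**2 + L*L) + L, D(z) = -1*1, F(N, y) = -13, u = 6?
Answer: 217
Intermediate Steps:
D(z) = -1
c(L) = L + 2*L**2 (c(L) = (L**2 + L**2) + L = 2*L**2 + L = L + 2*L**2)
(D(-12) + c(-11)) + F(u, 7) = (-1 - 11*(1 + 2*(-11))) - 13 = (-1 - 11*(1 - 22)) - 13 = (-1 - 11*(-21)) - 13 = (-1 + 231) - 13 = 230 - 13 = 217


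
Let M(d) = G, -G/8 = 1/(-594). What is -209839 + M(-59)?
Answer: -62322179/297 ≈ -2.0984e+5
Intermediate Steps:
G = 4/297 (G = -8/(-594) = -8*(-1/594) = 4/297 ≈ 0.013468)
M(d) = 4/297
-209839 + M(-59) = -209839 + 4/297 = -62322179/297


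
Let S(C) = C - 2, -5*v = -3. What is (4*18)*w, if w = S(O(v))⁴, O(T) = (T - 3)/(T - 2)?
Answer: 1152/2401 ≈ 0.47980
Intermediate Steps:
v = ⅗ (v = -⅕*(-3) = ⅗ ≈ 0.60000)
O(T) = (-3 + T)/(-2 + T)
S(C) = -2 + C
w = 16/2401 (w = (-2 + (-3 + ⅗)/(-2 + ⅗))⁴ = (-2 - 12/5/(-7/5))⁴ = (-2 - 5/7*(-12/5))⁴ = (-2 + 12/7)⁴ = (-2/7)⁴ = 16/2401 ≈ 0.0066639)
(4*18)*w = (4*18)*(16/2401) = 72*(16/2401) = 1152/2401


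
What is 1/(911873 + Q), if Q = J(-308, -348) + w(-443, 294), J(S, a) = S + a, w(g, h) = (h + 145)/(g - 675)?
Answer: 1118/1018740167 ≈ 1.0974e-6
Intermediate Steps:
w(g, h) = (145 + h)/(-675 + g)
Q = -733847/1118 (Q = (-308 - 348) + (145 + 294)/(-675 - 443) = -656 + 439/(-1118) = -656 - 1/1118*439 = -656 - 439/1118 = -733847/1118 ≈ -656.39)
1/(911873 + Q) = 1/(911873 - 733847/1118) = 1/(1018740167/1118) = 1118/1018740167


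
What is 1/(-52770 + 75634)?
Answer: 1/22864 ≈ 4.3737e-5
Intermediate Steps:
1/(-52770 + 75634) = 1/22864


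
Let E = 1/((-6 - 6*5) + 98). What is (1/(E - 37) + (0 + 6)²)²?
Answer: 6803940196/5257849 ≈ 1294.1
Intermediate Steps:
E = 1/62 (E = 1/((-6 - 30) + 98) = 1/(-36 + 98) = 1/62 ≈ 0.016129)
(1/(E - 37) + (0 + 6)²)² = (1/(1/62 - 37) + (0 + 6)²)² = (1/(-2293/62) + 6²)² = (-62/2293 + 36)² = (82486/2293)² = 6803940196/5257849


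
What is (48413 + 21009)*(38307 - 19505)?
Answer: 1305272444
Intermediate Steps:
(48413 + 21009)*(38307 - 19505) = 69422*18802 = 1305272444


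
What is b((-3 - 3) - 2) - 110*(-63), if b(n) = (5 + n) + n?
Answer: 6919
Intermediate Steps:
b(n) = 5 + 2*n
b((-3 - 3) - 2) - 110*(-63) = (5 + 2*((-3 - 3) - 2)) - 110*(-63) = (5 + 2*(-6 - 2)) + 6930 = (5 + 2*(-8)) + 6930 = (5 - 16) + 6930 = -11 + 6930 = 6919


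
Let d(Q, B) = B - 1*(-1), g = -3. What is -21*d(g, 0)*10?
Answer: -210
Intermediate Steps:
d(Q, B) = 1 + B (d(Q, B) = B + 1 = 1 + B)
-21*d(g, 0)*10 = -21*(1 + 0)*10 = -21*1*10 = -21*10 = -210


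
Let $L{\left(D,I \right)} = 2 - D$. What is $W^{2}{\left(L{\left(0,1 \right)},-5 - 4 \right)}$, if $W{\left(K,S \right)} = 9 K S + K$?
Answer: $25600$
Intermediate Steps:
$W{\left(K,S \right)} = K + 9 K S$ ($W{\left(K,S \right)} = 9 K S + K = K + 9 K S$)
$W^{2}{\left(L{\left(0,1 \right)},-5 - 4 \right)} = \left(\left(2 - 0\right) \left(1 + 9 \left(-5 - 4\right)\right)\right)^{2} = \left(\left(2 + 0\right) \left(1 + 9 \left(-5 - 4\right)\right)\right)^{2} = \left(2 \left(1 + 9 \left(-9\right)\right)\right)^{2} = \left(2 \left(1 - 81\right)\right)^{2} = \left(2 \left(-80\right)\right)^{2} = \left(-160\right)^{2} = 25600$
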